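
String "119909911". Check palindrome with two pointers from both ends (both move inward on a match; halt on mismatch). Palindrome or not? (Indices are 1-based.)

palindrome

[1,9] '1'=='1' → l++,r--
[2,8] '1'=='1' → l++,r--
[3,7] '9'=='9' → l++,r--
[4,6] '9'=='9' → l++,r--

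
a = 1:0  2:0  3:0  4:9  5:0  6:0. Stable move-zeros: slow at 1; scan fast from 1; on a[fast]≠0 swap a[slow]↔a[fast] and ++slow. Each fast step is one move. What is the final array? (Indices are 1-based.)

[9, 0, 0, 0, 0, 0]

(s=1,f=1) a[fast]=0 → fast++
(s=1,f=2) a[fast]=0 → fast++
(s=1,f=3) a[fast]=0 → fast++
(s=1,f=4) a[fast]=9≠0 swap→a[1]=9 → slow++,fast++
(s=2,f=5) a[fast]=0 → fast++
(s=2,f=6) a[fast]=0 → fast++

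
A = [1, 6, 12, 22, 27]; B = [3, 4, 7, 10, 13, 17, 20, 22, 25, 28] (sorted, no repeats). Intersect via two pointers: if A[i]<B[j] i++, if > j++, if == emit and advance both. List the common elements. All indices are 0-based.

intersection = [22]

i=0 j=0: 1<3, i++
i=1 j=0: 6>3, j++
i=1 j=1: 6>4, j++
i=1 j=2: 6<7, i++
i=2 j=2: 12>7, j++
i=2 j=3: 12>10, j++
i=2 j=4: 12<13, i++
i=3 j=4: 22>13, j++
i=3 j=5: 22>17, j++
i=3 j=6: 22>20, j++
i=3 j=7: 22==22 emit, i++,j++
i=4 j=8: 27>25, j++
i=4 j=9: 27<28, i++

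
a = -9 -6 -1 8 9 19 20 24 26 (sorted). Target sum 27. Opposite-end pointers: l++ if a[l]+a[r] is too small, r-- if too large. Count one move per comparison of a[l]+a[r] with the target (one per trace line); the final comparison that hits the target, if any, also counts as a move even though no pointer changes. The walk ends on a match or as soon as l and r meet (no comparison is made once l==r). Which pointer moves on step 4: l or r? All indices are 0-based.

r

l=0 r=8: -9+26=17 <27, l++
l=1 r=8: -6+26=20 <27, l++
l=2 r=8: -1+26=25 <27, l++
l=3 r=8: 8+26=34 >27, r--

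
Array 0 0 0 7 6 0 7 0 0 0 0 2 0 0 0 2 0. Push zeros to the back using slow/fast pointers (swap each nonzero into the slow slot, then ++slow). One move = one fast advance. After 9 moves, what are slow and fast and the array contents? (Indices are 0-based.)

(s=0,f=0) a[fast]=0 → fast++
(s=0,f=1) a[fast]=0 → fast++
(s=0,f=2) a[fast]=0 → fast++
(s=0,f=3) a[fast]=7≠0 swap→a[0]=7 → slow++,fast++
(s=1,f=4) a[fast]=6≠0 swap→a[1]=6 → slow++,fast++
(s=2,f=5) a[fast]=0 → fast++
(s=2,f=6) a[fast]=7≠0 swap→a[2]=7 → slow++,fast++
(s=3,f=7) a[fast]=0 → fast++
(s=3,f=8) a[fast]=0 → fast++

slow=3, fast=9, a=[7, 6, 7, 0, 0, 0, 0, 0, 0, 0, 0, 2, 0, 0, 0, 2, 0]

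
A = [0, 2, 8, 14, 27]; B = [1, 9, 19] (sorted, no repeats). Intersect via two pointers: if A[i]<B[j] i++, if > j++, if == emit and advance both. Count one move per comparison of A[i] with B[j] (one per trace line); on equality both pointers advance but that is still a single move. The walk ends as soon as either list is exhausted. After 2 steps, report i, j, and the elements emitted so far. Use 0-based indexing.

[i=0,j=0] 0<1 → i++
[i=1,j=0] 2>1 → j++

i=1, j=1, emitted=[]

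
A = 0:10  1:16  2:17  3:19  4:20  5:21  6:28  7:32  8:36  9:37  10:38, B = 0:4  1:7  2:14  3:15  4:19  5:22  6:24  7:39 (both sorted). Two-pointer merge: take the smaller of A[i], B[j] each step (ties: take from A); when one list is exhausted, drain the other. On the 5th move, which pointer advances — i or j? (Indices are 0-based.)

i=0 j=0: A[i]=10>B[j]=4 take 4, j++
i=0 j=1: A[i]=10>B[j]=7 take 7, j++
i=0 j=2: A[i]=10<=B[j]=14 take 10, i++
i=1 j=2: A[i]=16>B[j]=14 take 14, j++
i=1 j=3: A[i]=16>B[j]=15 take 15, j++

j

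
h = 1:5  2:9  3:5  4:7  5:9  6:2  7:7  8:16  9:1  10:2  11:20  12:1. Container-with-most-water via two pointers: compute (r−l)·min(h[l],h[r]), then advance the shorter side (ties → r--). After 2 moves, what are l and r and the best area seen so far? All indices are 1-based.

l=2, r=11, best area=50

l=1 r=12: min(5,1)*11=11 best=11 *, r--
l=1 r=11: min(5,20)*10=50 best=50 *, l++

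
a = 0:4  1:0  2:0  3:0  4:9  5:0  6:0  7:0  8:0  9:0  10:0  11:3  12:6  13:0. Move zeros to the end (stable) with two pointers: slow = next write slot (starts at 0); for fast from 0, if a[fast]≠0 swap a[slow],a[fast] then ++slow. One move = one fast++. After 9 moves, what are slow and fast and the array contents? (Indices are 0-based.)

slow=2, fast=9, a=[4, 9, 0, 0, 0, 0, 0, 0, 0, 0, 0, 3, 6, 0]

(s=0,f=0) a[fast]=4≠0 swap→a[0]=4 → slow++,fast++
(s=1,f=1) a[fast]=0 → fast++
(s=1,f=2) a[fast]=0 → fast++
(s=1,f=3) a[fast]=0 → fast++
(s=1,f=4) a[fast]=9≠0 swap→a[1]=9 → slow++,fast++
(s=2,f=5) a[fast]=0 → fast++
(s=2,f=6) a[fast]=0 → fast++
(s=2,f=7) a[fast]=0 → fast++
(s=2,f=8) a[fast]=0 → fast++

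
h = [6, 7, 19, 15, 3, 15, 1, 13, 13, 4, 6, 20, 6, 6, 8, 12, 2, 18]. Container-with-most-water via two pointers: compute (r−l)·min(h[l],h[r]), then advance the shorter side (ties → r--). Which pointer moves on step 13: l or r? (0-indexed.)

l

l=0 r=17: min(6,18)*17=102 best=102 *, l++
l=1 r=17: min(7,18)*16=112 best=112 *, l++
l=2 r=17: min(19,18)*15=270 best=270 *, r--
l=2 r=16: min(19,2)*14=28 best=270, r--
l=2 r=15: min(19,12)*13=156 best=270, r--
l=2 r=14: min(19,8)*12=96 best=270, r--
l=2 r=13: min(19,6)*11=66 best=270, r--
l=2 r=12: min(19,6)*10=60 best=270, r--
l=2 r=11: min(19,20)*9=171 best=270, l++
l=3 r=11: min(15,20)*8=120 best=270, l++
l=4 r=11: min(3,20)*7=21 best=270, l++
l=5 r=11: min(15,20)*6=90 best=270, l++
l=6 r=11: min(1,20)*5=5 best=270, l++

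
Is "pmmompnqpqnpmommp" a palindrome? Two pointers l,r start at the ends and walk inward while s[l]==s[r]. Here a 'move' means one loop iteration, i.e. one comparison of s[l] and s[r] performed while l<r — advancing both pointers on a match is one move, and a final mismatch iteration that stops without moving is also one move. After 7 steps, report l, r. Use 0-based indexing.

l=0 r=16: 'p'=='p', l++,r--
l=1 r=15: 'm'=='m', l++,r--
l=2 r=14: 'm'=='m', l++,r--
l=3 r=13: 'o'=='o', l++,r--
l=4 r=12: 'm'=='m', l++,r--
l=5 r=11: 'p'=='p', l++,r--
l=6 r=10: 'n'=='n', l++,r--

l=7, r=9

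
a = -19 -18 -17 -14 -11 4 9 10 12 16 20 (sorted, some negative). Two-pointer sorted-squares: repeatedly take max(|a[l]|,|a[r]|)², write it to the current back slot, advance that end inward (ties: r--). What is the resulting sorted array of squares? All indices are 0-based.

[16, 81, 100, 121, 144, 196, 256, 289, 324, 361, 400]

[0,10] |-19|<=|20| out[10]=400 → r--
[0,9] |-19|>|16| out[9]=361 → l++
[1,9] |-18|>|16| out[8]=324 → l++
[2,9] |-17|>|16| out[7]=289 → l++
[3,9] |-14|<=|16| out[6]=256 → r--
[3,8] |-14|>|12| out[5]=196 → l++
[4,8] |-11|<=|12| out[4]=144 → r--
[4,7] |-11|>|10| out[3]=121 → l++
[5,7] |4|<=|10| out[2]=100 → r--
[5,6] |4|<=|9| out[1]=81 → r--
[5,5] |4|<=|4| out[0]=16 → r--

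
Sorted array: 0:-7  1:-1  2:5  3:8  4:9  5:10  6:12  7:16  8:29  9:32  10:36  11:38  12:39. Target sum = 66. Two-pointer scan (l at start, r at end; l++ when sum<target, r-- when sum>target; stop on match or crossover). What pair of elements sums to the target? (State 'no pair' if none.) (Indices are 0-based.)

no pair

l=0 r=12: -7+39=32 <66, l++
l=1 r=12: -1+39=38 <66, l++
l=2 r=12: 5+39=44 <66, l++
l=3 r=12: 8+39=47 <66, l++
l=4 r=12: 9+39=48 <66, l++
l=5 r=12: 10+39=49 <66, l++
l=6 r=12: 12+39=51 <66, l++
l=7 r=12: 16+39=55 <66, l++
l=8 r=12: 29+39=68 >66, r--
l=8 r=11: 29+38=67 >66, r--
l=8 r=10: 29+36=65 <66, l++
l=9 r=10: 32+36=68 >66, r--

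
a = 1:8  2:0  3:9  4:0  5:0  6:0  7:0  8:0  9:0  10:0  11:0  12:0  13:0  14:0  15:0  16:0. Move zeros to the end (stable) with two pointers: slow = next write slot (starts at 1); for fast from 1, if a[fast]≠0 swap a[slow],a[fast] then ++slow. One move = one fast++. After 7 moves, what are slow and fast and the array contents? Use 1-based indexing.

slow=3, fast=8, a=[8, 9, 0, 0, 0, 0, 0, 0, 0, 0, 0, 0, 0, 0, 0, 0]

slow=1 fast=1: a[fast]=8≠0 swap→a[1]=8, slow++,fast++
slow=2 fast=2: a[fast]=0, fast++
slow=2 fast=3: a[fast]=9≠0 swap→a[2]=9, slow++,fast++
slow=3 fast=4: a[fast]=0, fast++
slow=3 fast=5: a[fast]=0, fast++
slow=3 fast=6: a[fast]=0, fast++
slow=3 fast=7: a[fast]=0, fast++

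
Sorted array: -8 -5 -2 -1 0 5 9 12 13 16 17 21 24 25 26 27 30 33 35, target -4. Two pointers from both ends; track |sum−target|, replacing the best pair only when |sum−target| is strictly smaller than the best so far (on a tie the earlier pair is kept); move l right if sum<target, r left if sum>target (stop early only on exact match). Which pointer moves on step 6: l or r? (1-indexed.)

r

l=1 r=19: -8+35=27 d=31 *, r--
l=1 r=18: -8+33=25 d=29 *, r--
l=1 r=17: -8+30=22 d=26 *, r--
l=1 r=16: -8+27=19 d=23 *, r--
l=1 r=15: -8+26=18 d=22 *, r--
l=1 r=14: -8+25=17 d=21 *, r--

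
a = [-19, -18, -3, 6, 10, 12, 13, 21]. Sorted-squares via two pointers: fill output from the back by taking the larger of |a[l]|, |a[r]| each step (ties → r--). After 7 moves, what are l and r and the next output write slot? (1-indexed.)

[1,8] |-19|<=|21| out[8]=441 → r--
[1,7] |-19|>|13| out[7]=361 → l++
[2,7] |-18|>|13| out[6]=324 → l++
[3,7] |-3|<=|13| out[5]=169 → r--
[3,6] |-3|<=|12| out[4]=144 → r--
[3,5] |-3|<=|10| out[3]=100 → r--
[3,4] |-3|<=|6| out[2]=36 → r--

l=3, r=3, next write slot=1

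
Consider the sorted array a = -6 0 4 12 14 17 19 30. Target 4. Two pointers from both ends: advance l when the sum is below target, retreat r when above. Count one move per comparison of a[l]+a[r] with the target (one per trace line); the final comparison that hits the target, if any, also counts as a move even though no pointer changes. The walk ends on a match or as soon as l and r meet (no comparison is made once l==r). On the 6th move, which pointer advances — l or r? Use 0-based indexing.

[0,7] -6+30=24 >4 → r--
[0,6] -6+19=13 >4 → r--
[0,5] -6+17=11 >4 → r--
[0,4] -6+14=8 >4 → r--
[0,3] -6+12=6 >4 → r--
[0,2] -6+4=-2 <4 → l++

l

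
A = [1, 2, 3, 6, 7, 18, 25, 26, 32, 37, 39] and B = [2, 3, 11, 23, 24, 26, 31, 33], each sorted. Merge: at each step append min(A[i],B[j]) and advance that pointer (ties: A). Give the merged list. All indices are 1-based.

i=1 j=1: A[i]=1<=B[j]=2 take 1, i++
i=2 j=1: A[i]=2<=B[j]=2 take 2, i++
i=3 j=1: A[i]=3>B[j]=2 take 2, j++
i=3 j=2: A[i]=3<=B[j]=3 take 3, i++
i=4 j=2: A[i]=6>B[j]=3 take 3, j++
i=4 j=3: A[i]=6<=B[j]=11 take 6, i++
i=5 j=3: A[i]=7<=B[j]=11 take 7, i++
i=6 j=3: A[i]=18>B[j]=11 take 11, j++
i=6 j=4: A[i]=18<=B[j]=23 take 18, i++
i=7 j=4: A[i]=25>B[j]=23 take 23, j++
i=7 j=5: A[i]=25>B[j]=24 take 24, j++
i=7 j=6: A[i]=25<=B[j]=26 take 25, i++
i=8 j=6: A[i]=26<=B[j]=26 take 26, i++
i=9 j=6: A[i]=32>B[j]=26 take 26, j++
i=9 j=7: A[i]=32>B[j]=31 take 31, j++
i=9 j=8: A[i]=32<=B[j]=33 take 32, i++
i=10 j=8: A[i]=37>B[j]=33 take 33, j++
i=10 j=9: B done, take A[i]=37, i++
i=11 j=9: B done, take A[i]=39, i++

[1, 2, 2, 3, 3, 6, 7, 11, 18, 23, 24, 25, 26, 26, 31, 32, 33, 37, 39]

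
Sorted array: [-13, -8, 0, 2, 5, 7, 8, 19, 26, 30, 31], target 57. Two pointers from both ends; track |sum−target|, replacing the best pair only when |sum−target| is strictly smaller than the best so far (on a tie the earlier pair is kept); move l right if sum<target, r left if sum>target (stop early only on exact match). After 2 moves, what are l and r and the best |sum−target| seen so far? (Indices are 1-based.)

[1,11] -13+31=18 d=39 * → l++
[2,11] -8+31=23 d=34 * → l++

l=3, r=11, best |Δ|=34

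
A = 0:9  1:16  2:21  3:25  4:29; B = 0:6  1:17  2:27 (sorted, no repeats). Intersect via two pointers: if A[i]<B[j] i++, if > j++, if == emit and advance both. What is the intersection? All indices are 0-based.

[i=0,j=0] 9>6 → j++
[i=0,j=1] 9<17 → i++
[i=1,j=1] 16<17 → i++
[i=2,j=1] 21>17 → j++
[i=2,j=2] 21<27 → i++
[i=3,j=2] 25<27 → i++
[i=4,j=2] 29>27 → j++

intersection = []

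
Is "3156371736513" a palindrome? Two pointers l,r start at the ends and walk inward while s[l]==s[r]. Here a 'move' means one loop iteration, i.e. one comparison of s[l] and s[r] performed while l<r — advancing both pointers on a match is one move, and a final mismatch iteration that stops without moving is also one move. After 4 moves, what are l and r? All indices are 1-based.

l=1 r=13: '3'=='3', l++,r--
l=2 r=12: '1'=='1', l++,r--
l=3 r=11: '5'=='5', l++,r--
l=4 r=10: '6'=='6', l++,r--

l=5, r=9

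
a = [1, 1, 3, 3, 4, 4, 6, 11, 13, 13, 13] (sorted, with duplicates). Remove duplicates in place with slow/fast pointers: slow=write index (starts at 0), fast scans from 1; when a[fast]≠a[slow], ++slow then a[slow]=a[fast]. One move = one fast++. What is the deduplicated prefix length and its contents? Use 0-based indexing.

length 6; prefix = [1, 3, 4, 6, 11, 13]

(s=0,f=1) a[fast]=1=a[slow] dup → fast++
(s=0,f=2) a[fast]=3≠a[slow]=1 write a[1]=3 → slow++,fast++
(s=1,f=3) a[fast]=3=a[slow] dup → fast++
(s=1,f=4) a[fast]=4≠a[slow]=3 write a[2]=4 → slow++,fast++
(s=2,f=5) a[fast]=4=a[slow] dup → fast++
(s=2,f=6) a[fast]=6≠a[slow]=4 write a[3]=6 → slow++,fast++
(s=3,f=7) a[fast]=11≠a[slow]=6 write a[4]=11 → slow++,fast++
(s=4,f=8) a[fast]=13≠a[slow]=11 write a[5]=13 → slow++,fast++
(s=5,f=9) a[fast]=13=a[slow] dup → fast++
(s=5,f=10) a[fast]=13=a[slow] dup → fast++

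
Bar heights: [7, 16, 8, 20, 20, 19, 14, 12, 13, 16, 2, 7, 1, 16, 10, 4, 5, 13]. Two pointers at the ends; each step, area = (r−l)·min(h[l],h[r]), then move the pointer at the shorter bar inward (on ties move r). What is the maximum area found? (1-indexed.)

max area = 208

l=1 r=18: min(7,13)*17=119 best=119 *, l++
l=2 r=18: min(16,13)*16=208 best=208 *, r--
l=2 r=17: min(16,5)*15=75 best=208, r--
l=2 r=16: min(16,4)*14=56 best=208, r--
l=2 r=15: min(16,10)*13=130 best=208, r--
l=2 r=14: min(16,16)*12=192 best=208, r--
l=2 r=13: min(16,1)*11=11 best=208, r--
l=2 r=12: min(16,7)*10=70 best=208, r--
l=2 r=11: min(16,2)*9=18 best=208, r--
l=2 r=10: min(16,16)*8=128 best=208, r--
l=2 r=9: min(16,13)*7=91 best=208, r--
l=2 r=8: min(16,12)*6=72 best=208, r--
l=2 r=7: min(16,14)*5=70 best=208, r--
l=2 r=6: min(16,19)*4=64 best=208, l++
l=3 r=6: min(8,19)*3=24 best=208, l++
l=4 r=6: min(20,19)*2=38 best=208, r--
l=4 r=5: min(20,20)*1=20 best=208, r--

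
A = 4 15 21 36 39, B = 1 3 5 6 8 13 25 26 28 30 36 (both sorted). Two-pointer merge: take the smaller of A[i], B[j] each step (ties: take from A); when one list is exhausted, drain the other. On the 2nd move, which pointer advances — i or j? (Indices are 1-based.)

i=1 j=1: A[i]=4>B[j]=1 take 1, j++
i=1 j=2: A[i]=4>B[j]=3 take 3, j++

j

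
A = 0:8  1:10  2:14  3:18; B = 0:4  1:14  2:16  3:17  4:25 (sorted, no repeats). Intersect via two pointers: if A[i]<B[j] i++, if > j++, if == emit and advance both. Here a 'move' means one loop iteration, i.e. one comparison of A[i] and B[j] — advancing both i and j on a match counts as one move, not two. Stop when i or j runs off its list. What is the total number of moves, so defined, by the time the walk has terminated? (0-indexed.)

[i=0,j=0] 8>4 → j++
[i=0,j=1] 8<14 → i++
[i=1,j=1] 10<14 → i++
[i=2,j=1] 14==14 emit → i++,j++
[i=3,j=2] 18>16 → j++
[i=3,j=3] 18>17 → j++
[i=3,j=4] 18<25 → i++

7 moves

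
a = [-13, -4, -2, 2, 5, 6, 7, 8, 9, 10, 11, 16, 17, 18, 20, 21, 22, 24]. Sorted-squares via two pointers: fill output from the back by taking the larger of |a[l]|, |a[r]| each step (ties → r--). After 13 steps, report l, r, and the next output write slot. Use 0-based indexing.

l=0 r=17: |-13|<=|24| out[17]=576, r--
l=0 r=16: |-13|<=|22| out[16]=484, r--
l=0 r=15: |-13|<=|21| out[15]=441, r--
l=0 r=14: |-13|<=|20| out[14]=400, r--
l=0 r=13: |-13|<=|18| out[13]=324, r--
l=0 r=12: |-13|<=|17| out[12]=289, r--
l=0 r=11: |-13|<=|16| out[11]=256, r--
l=0 r=10: |-13|>|11| out[10]=169, l++
l=1 r=10: |-4|<=|11| out[9]=121, r--
l=1 r=9: |-4|<=|10| out[8]=100, r--
l=1 r=8: |-4|<=|9| out[7]=81, r--
l=1 r=7: |-4|<=|8| out[6]=64, r--
l=1 r=6: |-4|<=|7| out[5]=49, r--

l=1, r=5, next write slot=4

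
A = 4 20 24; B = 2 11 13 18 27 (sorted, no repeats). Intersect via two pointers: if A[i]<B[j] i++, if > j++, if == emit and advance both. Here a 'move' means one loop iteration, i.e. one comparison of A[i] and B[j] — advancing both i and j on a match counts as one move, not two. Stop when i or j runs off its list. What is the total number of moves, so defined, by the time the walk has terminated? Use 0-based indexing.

7 moves

[i=0,j=0] 4>2 → j++
[i=0,j=1] 4<11 → i++
[i=1,j=1] 20>11 → j++
[i=1,j=2] 20>13 → j++
[i=1,j=3] 20>18 → j++
[i=1,j=4] 20<27 → i++
[i=2,j=4] 24<27 → i++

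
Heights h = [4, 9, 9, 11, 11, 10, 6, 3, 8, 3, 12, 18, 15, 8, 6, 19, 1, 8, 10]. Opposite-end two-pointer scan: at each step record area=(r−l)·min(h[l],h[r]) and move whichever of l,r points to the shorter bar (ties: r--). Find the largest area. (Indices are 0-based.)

l=0 r=18: min(4,10)*18=72 best=72 *, l++
l=1 r=18: min(9,10)*17=153 best=153 *, l++
l=2 r=18: min(9,10)*16=144 best=153, l++
l=3 r=18: min(11,10)*15=150 best=153, r--
l=3 r=17: min(11,8)*14=112 best=153, r--
l=3 r=16: min(11,1)*13=13 best=153, r--
l=3 r=15: min(11,19)*12=132 best=153, l++
l=4 r=15: min(11,19)*11=121 best=153, l++
l=5 r=15: min(10,19)*10=100 best=153, l++
l=6 r=15: min(6,19)*9=54 best=153, l++
l=7 r=15: min(3,19)*8=24 best=153, l++
l=8 r=15: min(8,19)*7=56 best=153, l++
l=9 r=15: min(3,19)*6=18 best=153, l++
l=10 r=15: min(12,19)*5=60 best=153, l++
l=11 r=15: min(18,19)*4=72 best=153, l++
l=12 r=15: min(15,19)*3=45 best=153, l++
l=13 r=15: min(8,19)*2=16 best=153, l++
l=14 r=15: min(6,19)*1=6 best=153, l++

max area = 153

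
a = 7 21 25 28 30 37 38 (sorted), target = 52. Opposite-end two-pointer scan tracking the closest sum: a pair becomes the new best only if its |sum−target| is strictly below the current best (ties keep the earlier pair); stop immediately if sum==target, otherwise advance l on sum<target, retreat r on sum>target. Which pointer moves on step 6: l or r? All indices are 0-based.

l=0 r=6: 7+38=45 d=7 *, l++
l=1 r=6: 21+38=59 d=7, r--
l=1 r=5: 21+37=58 d=6 *, r--
l=1 r=4: 21+30=51 d=1 *, l++
l=2 r=4: 25+30=55 d=3, r--
l=2 r=3: 25+28=53 d=1, r--

r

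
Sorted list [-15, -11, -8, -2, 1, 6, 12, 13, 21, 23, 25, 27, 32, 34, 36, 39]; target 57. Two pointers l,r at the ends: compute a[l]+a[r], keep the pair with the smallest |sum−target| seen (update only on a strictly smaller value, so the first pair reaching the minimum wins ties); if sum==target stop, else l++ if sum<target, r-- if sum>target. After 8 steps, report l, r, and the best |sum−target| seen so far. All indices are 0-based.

[0,15] -15+39=24 d=33 * → l++
[1,15] -11+39=28 d=29 * → l++
[2,15] -8+39=31 d=26 * → l++
[3,15] -2+39=37 d=20 * → l++
[4,15] 1+39=40 d=17 * → l++
[5,15] 6+39=45 d=12 * → l++
[6,15] 12+39=51 d=6 * → l++
[7,15] 13+39=52 d=5 * → l++

l=8, r=15, best |Δ|=5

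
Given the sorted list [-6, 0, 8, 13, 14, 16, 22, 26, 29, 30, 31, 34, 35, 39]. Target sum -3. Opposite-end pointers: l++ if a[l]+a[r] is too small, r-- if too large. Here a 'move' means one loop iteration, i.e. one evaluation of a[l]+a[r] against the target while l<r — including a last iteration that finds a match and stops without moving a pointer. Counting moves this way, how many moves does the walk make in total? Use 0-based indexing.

[0,13] -6+39=33 >-3 → r--
[0,12] -6+35=29 >-3 → r--
[0,11] -6+34=28 >-3 → r--
[0,10] -6+31=25 >-3 → r--
[0,9] -6+30=24 >-3 → r--
[0,8] -6+29=23 >-3 → r--
[0,7] -6+26=20 >-3 → r--
[0,6] -6+22=16 >-3 → r--
[0,5] -6+16=10 >-3 → r--
[0,4] -6+14=8 >-3 → r--
[0,3] -6+13=7 >-3 → r--
[0,2] -6+8=2 >-3 → r--
[0,1] -6+0=-6 <-3 → l++

13 moves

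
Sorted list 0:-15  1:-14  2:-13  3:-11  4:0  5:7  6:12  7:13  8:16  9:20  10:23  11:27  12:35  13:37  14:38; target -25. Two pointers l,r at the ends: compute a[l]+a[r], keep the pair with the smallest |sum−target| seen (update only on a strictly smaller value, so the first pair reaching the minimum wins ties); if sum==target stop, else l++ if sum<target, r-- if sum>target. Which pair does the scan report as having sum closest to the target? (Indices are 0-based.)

[0,14] -15+38=23 d=48 * → r--
[0,13] -15+37=22 d=47 * → r--
[0,12] -15+35=20 d=45 * → r--
[0,11] -15+27=12 d=37 * → r--
[0,10] -15+23=8 d=33 * → r--
[0,9] -15+20=5 d=30 * → r--
[0,8] -15+16=1 d=26 * → r--
[0,7] -15+13=-2 d=23 * → r--
[0,6] -15+12=-3 d=22 * → r--
[0,5] -15+7=-8 d=17 * → r--
[0,4] -15+0=-15 d=10 * → r--
[0,3] -15+-11=-26 d=1 * → l++
[1,3] -14+-11=-25 d=0 * → stop

pair (-14, -11) with sum -25 (|Δ|=0)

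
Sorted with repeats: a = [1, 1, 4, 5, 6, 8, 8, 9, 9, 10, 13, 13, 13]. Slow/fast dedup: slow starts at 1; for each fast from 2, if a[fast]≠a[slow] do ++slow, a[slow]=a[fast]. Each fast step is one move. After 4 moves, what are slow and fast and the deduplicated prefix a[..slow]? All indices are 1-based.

(s=1,f=2) a[fast]=1=a[slow] dup → fast++
(s=1,f=3) a[fast]=4≠a[slow]=1 write a[2]=4 → slow++,fast++
(s=2,f=4) a[fast]=5≠a[slow]=4 write a[3]=5 → slow++,fast++
(s=3,f=5) a[fast]=6≠a[slow]=5 write a[4]=6 → slow++,fast++

slow=4, fast=6, prefix=[1, 4, 5, 6]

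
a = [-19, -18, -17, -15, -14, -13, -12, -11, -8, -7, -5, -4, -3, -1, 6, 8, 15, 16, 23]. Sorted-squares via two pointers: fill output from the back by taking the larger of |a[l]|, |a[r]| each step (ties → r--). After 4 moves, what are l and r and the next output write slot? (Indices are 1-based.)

l=1 r=19: |-19|<=|23| out[19]=529, r--
l=1 r=18: |-19|>|16| out[18]=361, l++
l=2 r=18: |-18|>|16| out[17]=324, l++
l=3 r=18: |-17|>|16| out[16]=289, l++

l=4, r=18, next write slot=15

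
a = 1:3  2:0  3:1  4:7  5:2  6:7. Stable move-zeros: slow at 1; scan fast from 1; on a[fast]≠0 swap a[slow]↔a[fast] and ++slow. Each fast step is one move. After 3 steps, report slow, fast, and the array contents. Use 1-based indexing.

slow=3, fast=4, a=[3, 1, 0, 7, 2, 7]

slow=1 fast=1: a[fast]=3≠0 swap→a[1]=3, slow++,fast++
slow=2 fast=2: a[fast]=0, fast++
slow=2 fast=3: a[fast]=1≠0 swap→a[2]=1, slow++,fast++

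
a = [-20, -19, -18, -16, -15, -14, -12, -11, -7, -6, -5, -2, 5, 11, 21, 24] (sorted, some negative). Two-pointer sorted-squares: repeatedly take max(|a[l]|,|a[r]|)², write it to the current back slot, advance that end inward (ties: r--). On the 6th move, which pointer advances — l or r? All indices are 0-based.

[0,15] |-20|<=|24| out[15]=576 → r--
[0,14] |-20|<=|21| out[14]=441 → r--
[0,13] |-20|>|11| out[13]=400 → l++
[1,13] |-19|>|11| out[12]=361 → l++
[2,13] |-18|>|11| out[11]=324 → l++
[3,13] |-16|>|11| out[10]=256 → l++

l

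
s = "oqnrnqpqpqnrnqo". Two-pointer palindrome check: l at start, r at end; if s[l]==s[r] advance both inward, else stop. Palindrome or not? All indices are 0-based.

palindrome

l=0 r=14: 'o'=='o', l++,r--
l=1 r=13: 'q'=='q', l++,r--
l=2 r=12: 'n'=='n', l++,r--
l=3 r=11: 'r'=='r', l++,r--
l=4 r=10: 'n'=='n', l++,r--
l=5 r=9: 'q'=='q', l++,r--
l=6 r=8: 'p'=='p', l++,r--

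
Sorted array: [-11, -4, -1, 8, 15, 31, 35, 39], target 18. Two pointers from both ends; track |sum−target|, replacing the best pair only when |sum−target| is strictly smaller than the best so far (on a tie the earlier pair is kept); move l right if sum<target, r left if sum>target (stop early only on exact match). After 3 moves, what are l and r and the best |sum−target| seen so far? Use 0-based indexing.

l=0 r=7: -11+39=28 d=10 *, r--
l=0 r=6: -11+35=24 d=6 *, r--
l=0 r=5: -11+31=20 d=2 *, r--

l=0, r=4, best |Δ|=2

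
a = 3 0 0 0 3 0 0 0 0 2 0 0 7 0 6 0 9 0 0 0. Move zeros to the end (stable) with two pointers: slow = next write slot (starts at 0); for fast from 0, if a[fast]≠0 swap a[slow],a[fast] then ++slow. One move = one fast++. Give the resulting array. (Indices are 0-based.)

[3, 3, 2, 7, 6, 9, 0, 0, 0, 0, 0, 0, 0, 0, 0, 0, 0, 0, 0, 0]

slow=0 fast=0: a[fast]=3≠0 swap→a[0]=3, slow++,fast++
slow=1 fast=1: a[fast]=0, fast++
slow=1 fast=2: a[fast]=0, fast++
slow=1 fast=3: a[fast]=0, fast++
slow=1 fast=4: a[fast]=3≠0 swap→a[1]=3, slow++,fast++
slow=2 fast=5: a[fast]=0, fast++
slow=2 fast=6: a[fast]=0, fast++
slow=2 fast=7: a[fast]=0, fast++
slow=2 fast=8: a[fast]=0, fast++
slow=2 fast=9: a[fast]=2≠0 swap→a[2]=2, slow++,fast++
slow=3 fast=10: a[fast]=0, fast++
slow=3 fast=11: a[fast]=0, fast++
slow=3 fast=12: a[fast]=7≠0 swap→a[3]=7, slow++,fast++
slow=4 fast=13: a[fast]=0, fast++
slow=4 fast=14: a[fast]=6≠0 swap→a[4]=6, slow++,fast++
slow=5 fast=15: a[fast]=0, fast++
slow=5 fast=16: a[fast]=9≠0 swap→a[5]=9, slow++,fast++
slow=6 fast=17: a[fast]=0, fast++
slow=6 fast=18: a[fast]=0, fast++
slow=6 fast=19: a[fast]=0, fast++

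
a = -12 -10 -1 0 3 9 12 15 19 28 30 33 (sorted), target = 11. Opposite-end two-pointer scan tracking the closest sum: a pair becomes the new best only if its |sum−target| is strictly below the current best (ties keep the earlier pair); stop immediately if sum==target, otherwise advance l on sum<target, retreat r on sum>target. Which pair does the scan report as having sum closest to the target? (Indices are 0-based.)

pair (-1, 12) with sum 11 (|Δ|=0)

[0,11] -12+33=21 d=10 * → r--
[0,10] -12+30=18 d=7 * → r--
[0,9] -12+28=16 d=5 * → r--
[0,8] -12+19=7 d=4 * → l++
[1,8] -10+19=9 d=2 * → l++
[2,8] -1+19=18 d=7 → r--
[2,7] -1+15=14 d=3 → r--
[2,6] -1+12=11 d=0 * → stop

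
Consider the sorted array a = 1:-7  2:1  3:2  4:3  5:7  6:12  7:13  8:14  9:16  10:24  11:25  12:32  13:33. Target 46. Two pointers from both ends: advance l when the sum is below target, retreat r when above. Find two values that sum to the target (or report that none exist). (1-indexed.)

(13, 33)

l=1 r=13: -7+33=26 <46, l++
l=2 r=13: 1+33=34 <46, l++
l=3 r=13: 2+33=35 <46, l++
l=4 r=13: 3+33=36 <46, l++
l=5 r=13: 7+33=40 <46, l++
l=6 r=13: 12+33=45 <46, l++
l=7 r=13: 13+33=46, found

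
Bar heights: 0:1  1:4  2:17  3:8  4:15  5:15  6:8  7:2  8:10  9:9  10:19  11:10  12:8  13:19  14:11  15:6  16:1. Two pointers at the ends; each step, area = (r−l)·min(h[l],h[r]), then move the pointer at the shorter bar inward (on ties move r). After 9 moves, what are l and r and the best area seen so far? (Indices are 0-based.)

l=0 r=16: min(1,1)*16=16 best=16 *, r--
l=0 r=15: min(1,6)*15=15 best=16, l++
l=1 r=15: min(4,6)*14=56 best=56 *, l++
l=2 r=15: min(17,6)*13=78 best=78 *, r--
l=2 r=14: min(17,11)*12=132 best=132 *, r--
l=2 r=13: min(17,19)*11=187 best=187 *, l++
l=3 r=13: min(8,19)*10=80 best=187, l++
l=4 r=13: min(15,19)*9=135 best=187, l++
l=5 r=13: min(15,19)*8=120 best=187, l++

l=6, r=13, best area=187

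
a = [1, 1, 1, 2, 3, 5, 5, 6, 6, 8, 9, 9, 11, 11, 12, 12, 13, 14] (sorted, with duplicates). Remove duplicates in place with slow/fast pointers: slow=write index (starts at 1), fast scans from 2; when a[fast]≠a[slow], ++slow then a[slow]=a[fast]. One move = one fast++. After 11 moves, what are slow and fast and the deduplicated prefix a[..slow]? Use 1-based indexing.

slow=1 fast=2: a[fast]=1=a[slow] dup, fast++
slow=1 fast=3: a[fast]=1=a[slow] dup, fast++
slow=1 fast=4: a[fast]=2≠a[slow]=1 write a[2]=2, slow++,fast++
slow=2 fast=5: a[fast]=3≠a[slow]=2 write a[3]=3, slow++,fast++
slow=3 fast=6: a[fast]=5≠a[slow]=3 write a[4]=5, slow++,fast++
slow=4 fast=7: a[fast]=5=a[slow] dup, fast++
slow=4 fast=8: a[fast]=6≠a[slow]=5 write a[5]=6, slow++,fast++
slow=5 fast=9: a[fast]=6=a[slow] dup, fast++
slow=5 fast=10: a[fast]=8≠a[slow]=6 write a[6]=8, slow++,fast++
slow=6 fast=11: a[fast]=9≠a[slow]=8 write a[7]=9, slow++,fast++
slow=7 fast=12: a[fast]=9=a[slow] dup, fast++

slow=7, fast=13, prefix=[1, 2, 3, 5, 6, 8, 9]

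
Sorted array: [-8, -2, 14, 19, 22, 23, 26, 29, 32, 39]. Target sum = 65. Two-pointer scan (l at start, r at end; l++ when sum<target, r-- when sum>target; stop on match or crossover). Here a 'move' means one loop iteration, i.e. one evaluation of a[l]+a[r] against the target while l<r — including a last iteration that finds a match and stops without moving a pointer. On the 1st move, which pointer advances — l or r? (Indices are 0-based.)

[0,9] -8+39=31 <65 → l++

l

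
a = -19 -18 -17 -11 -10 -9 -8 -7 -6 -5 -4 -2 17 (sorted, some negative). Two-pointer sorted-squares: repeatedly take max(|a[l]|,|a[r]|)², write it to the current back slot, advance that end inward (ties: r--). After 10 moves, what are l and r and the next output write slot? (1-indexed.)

[1,13] |-19|>|17| out[13]=361 → l++
[2,13] |-18|>|17| out[12]=324 → l++
[3,13] |-17|<=|17| out[11]=289 → r--
[3,12] |-17|>|-2| out[10]=289 → l++
[4,12] |-11|>|-2| out[9]=121 → l++
[5,12] |-10|>|-2| out[8]=100 → l++
[6,12] |-9|>|-2| out[7]=81 → l++
[7,12] |-8|>|-2| out[6]=64 → l++
[8,12] |-7|>|-2| out[5]=49 → l++
[9,12] |-6|>|-2| out[4]=36 → l++

l=10, r=12, next write slot=3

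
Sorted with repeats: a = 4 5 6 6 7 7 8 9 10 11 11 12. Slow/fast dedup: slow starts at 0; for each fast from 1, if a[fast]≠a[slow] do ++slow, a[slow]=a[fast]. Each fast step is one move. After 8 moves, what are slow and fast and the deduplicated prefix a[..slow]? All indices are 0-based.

slow=6, fast=9, prefix=[4, 5, 6, 7, 8, 9, 10]

(s=0,f=1) a[fast]=5≠a[slow]=4 write a[1]=5 → slow++,fast++
(s=1,f=2) a[fast]=6≠a[slow]=5 write a[2]=6 → slow++,fast++
(s=2,f=3) a[fast]=6=a[slow] dup → fast++
(s=2,f=4) a[fast]=7≠a[slow]=6 write a[3]=7 → slow++,fast++
(s=3,f=5) a[fast]=7=a[slow] dup → fast++
(s=3,f=6) a[fast]=8≠a[slow]=7 write a[4]=8 → slow++,fast++
(s=4,f=7) a[fast]=9≠a[slow]=8 write a[5]=9 → slow++,fast++
(s=5,f=8) a[fast]=10≠a[slow]=9 write a[6]=10 → slow++,fast++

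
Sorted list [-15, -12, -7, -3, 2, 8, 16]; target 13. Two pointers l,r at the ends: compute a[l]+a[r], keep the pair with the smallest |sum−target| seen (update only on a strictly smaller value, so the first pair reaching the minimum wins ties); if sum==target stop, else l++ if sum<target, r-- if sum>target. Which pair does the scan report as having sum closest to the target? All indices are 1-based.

pair (-3, 16) with sum 13 (|Δ|=0)

[1,7] -15+16=1 d=12 * → l++
[2,7] -12+16=4 d=9 * → l++
[3,7] -7+16=9 d=4 * → l++
[4,7] -3+16=13 d=0 * → stop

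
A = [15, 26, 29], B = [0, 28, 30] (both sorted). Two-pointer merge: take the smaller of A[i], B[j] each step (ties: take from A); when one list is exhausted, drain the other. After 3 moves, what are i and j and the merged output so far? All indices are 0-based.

i=2, j=1, merged so far=[0, 15, 26]

i=0 j=0: A[i]=15>B[j]=0 take 0, j++
i=0 j=1: A[i]=15<=B[j]=28 take 15, i++
i=1 j=1: A[i]=26<=B[j]=28 take 26, i++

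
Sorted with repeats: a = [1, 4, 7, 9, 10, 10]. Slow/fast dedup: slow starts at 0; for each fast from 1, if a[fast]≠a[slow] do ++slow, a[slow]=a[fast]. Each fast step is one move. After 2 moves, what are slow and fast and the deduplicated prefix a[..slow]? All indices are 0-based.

slow=2, fast=3, prefix=[1, 4, 7]

slow=0 fast=1: a[fast]=4≠a[slow]=1 write a[1]=4, slow++,fast++
slow=1 fast=2: a[fast]=7≠a[slow]=4 write a[2]=7, slow++,fast++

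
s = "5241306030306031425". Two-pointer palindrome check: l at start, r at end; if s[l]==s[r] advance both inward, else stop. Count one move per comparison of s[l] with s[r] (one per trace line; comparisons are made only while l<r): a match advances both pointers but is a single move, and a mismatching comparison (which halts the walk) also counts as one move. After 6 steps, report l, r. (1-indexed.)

[1,19] '5'=='5' → l++,r--
[2,18] '2'=='2' → l++,r--
[3,17] '4'=='4' → l++,r--
[4,16] '1'=='1' → l++,r--
[5,15] '3'=='3' → l++,r--
[6,14] '0'=='0' → l++,r--

l=7, r=13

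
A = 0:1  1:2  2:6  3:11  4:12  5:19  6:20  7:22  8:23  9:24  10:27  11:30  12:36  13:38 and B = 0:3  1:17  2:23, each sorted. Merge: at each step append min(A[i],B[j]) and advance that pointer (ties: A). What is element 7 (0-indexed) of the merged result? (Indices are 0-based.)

[i=0,j=0] A[i]=1<=B[j]=3 take 1 → i++
[i=1,j=0] A[i]=2<=B[j]=3 take 2 → i++
[i=2,j=0] A[i]=6>B[j]=3 take 3 → j++
[i=2,j=1] A[i]=6<=B[j]=17 take 6 → i++
[i=3,j=1] A[i]=11<=B[j]=17 take 11 → i++
[i=4,j=1] A[i]=12<=B[j]=17 take 12 → i++
[i=5,j=1] A[i]=19>B[j]=17 take 17 → j++
[i=5,j=2] A[i]=19<=B[j]=23 take 19 → i++
[i=6,j=2] A[i]=20<=B[j]=23 take 20 → i++
[i=7,j=2] A[i]=22<=B[j]=23 take 22 → i++
[i=8,j=2] A[i]=23<=B[j]=23 take 23 → i++
[i=9,j=2] A[i]=24>B[j]=23 take 23 → j++
[i=9,j=3] B done, take A[i]=24 → i++
[i=10,j=3] B done, take A[i]=27 → i++
[i=11,j=3] B done, take A[i]=30 → i++
[i=12,j=3] B done, take A[i]=36 → i++
[i=13,j=3] B done, take A[i]=38 → i++

merged[7] = 19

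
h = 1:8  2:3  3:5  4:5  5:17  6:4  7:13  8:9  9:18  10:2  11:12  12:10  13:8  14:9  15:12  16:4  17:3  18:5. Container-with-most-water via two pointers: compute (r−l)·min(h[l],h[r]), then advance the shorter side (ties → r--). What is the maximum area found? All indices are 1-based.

[1,18] min(8,5)*17=85 best=85 * → r--
[1,17] min(8,3)*16=48 best=85 → r--
[1,16] min(8,4)*15=60 best=85 → r--
[1,15] min(8,12)*14=112 best=112 * → l++
[2,15] min(3,12)*13=39 best=112 → l++
[3,15] min(5,12)*12=60 best=112 → l++
[4,15] min(5,12)*11=55 best=112 → l++
[5,15] min(17,12)*10=120 best=120 * → r--
[5,14] min(17,9)*9=81 best=120 → r--
[5,13] min(17,8)*8=64 best=120 → r--
[5,12] min(17,10)*7=70 best=120 → r--
[5,11] min(17,12)*6=72 best=120 → r--
[5,10] min(17,2)*5=10 best=120 → r--
[5,9] min(17,18)*4=68 best=120 → l++
[6,9] min(4,18)*3=12 best=120 → l++
[7,9] min(13,18)*2=26 best=120 → l++
[8,9] min(9,18)*1=9 best=120 → l++

max area = 120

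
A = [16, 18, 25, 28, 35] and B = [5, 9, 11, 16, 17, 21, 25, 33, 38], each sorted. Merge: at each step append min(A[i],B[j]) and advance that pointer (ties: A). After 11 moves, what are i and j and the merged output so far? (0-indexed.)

i=4, j=7, merged so far=[5, 9, 11, 16, 16, 17, 18, 21, 25, 25, 28]

i=0 j=0: A[i]=16>B[j]=5 take 5, j++
i=0 j=1: A[i]=16>B[j]=9 take 9, j++
i=0 j=2: A[i]=16>B[j]=11 take 11, j++
i=0 j=3: A[i]=16<=B[j]=16 take 16, i++
i=1 j=3: A[i]=18>B[j]=16 take 16, j++
i=1 j=4: A[i]=18>B[j]=17 take 17, j++
i=1 j=5: A[i]=18<=B[j]=21 take 18, i++
i=2 j=5: A[i]=25>B[j]=21 take 21, j++
i=2 j=6: A[i]=25<=B[j]=25 take 25, i++
i=3 j=6: A[i]=28>B[j]=25 take 25, j++
i=3 j=7: A[i]=28<=B[j]=33 take 28, i++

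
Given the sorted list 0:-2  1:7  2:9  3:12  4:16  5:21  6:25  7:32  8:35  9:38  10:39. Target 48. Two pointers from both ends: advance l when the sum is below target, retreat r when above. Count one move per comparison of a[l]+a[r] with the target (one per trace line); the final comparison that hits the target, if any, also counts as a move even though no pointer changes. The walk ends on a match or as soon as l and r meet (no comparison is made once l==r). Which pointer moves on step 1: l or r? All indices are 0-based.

l

l=0 r=10: -2+39=37 <48, l++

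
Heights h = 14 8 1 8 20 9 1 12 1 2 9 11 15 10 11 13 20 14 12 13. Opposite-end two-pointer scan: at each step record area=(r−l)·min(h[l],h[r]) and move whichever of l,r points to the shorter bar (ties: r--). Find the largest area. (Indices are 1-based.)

max area = 247

l=1 r=20: min(14,13)*19=247 best=247 *, r--
l=1 r=19: min(14,12)*18=216 best=247, r--
l=1 r=18: min(14,14)*17=238 best=247, r--
l=1 r=17: min(14,20)*16=224 best=247, l++
l=2 r=17: min(8,20)*15=120 best=247, l++
l=3 r=17: min(1,20)*14=14 best=247, l++
l=4 r=17: min(8,20)*13=104 best=247, l++
l=5 r=17: min(20,20)*12=240 best=247, r--
l=5 r=16: min(20,13)*11=143 best=247, r--
l=5 r=15: min(20,11)*10=110 best=247, r--
l=5 r=14: min(20,10)*9=90 best=247, r--
l=5 r=13: min(20,15)*8=120 best=247, r--
l=5 r=12: min(20,11)*7=77 best=247, r--
l=5 r=11: min(20,9)*6=54 best=247, r--
l=5 r=10: min(20,2)*5=10 best=247, r--
l=5 r=9: min(20,1)*4=4 best=247, r--
l=5 r=8: min(20,12)*3=36 best=247, r--
l=5 r=7: min(20,1)*2=2 best=247, r--
l=5 r=6: min(20,9)*1=9 best=247, r--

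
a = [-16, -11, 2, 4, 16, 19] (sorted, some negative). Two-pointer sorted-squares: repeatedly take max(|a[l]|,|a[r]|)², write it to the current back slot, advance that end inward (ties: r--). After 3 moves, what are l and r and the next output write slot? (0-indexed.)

l=0 r=5: |-16|<=|19| out[5]=361, r--
l=0 r=4: |-16|<=|16| out[4]=256, r--
l=0 r=3: |-16|>|4| out[3]=256, l++

l=1, r=3, next write slot=2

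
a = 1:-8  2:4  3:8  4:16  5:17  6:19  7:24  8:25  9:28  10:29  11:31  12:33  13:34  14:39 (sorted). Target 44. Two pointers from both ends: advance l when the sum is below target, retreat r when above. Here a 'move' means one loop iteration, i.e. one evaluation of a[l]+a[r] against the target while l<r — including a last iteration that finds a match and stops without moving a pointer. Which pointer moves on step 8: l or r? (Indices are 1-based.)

r

[1,14] -8+39=31 <44 → l++
[2,14] 4+39=43 <44 → l++
[3,14] 8+39=47 >44 → r--
[3,13] 8+34=42 <44 → l++
[4,13] 16+34=50 >44 → r--
[4,12] 16+33=49 >44 → r--
[4,11] 16+31=47 >44 → r--
[4,10] 16+29=45 >44 → r--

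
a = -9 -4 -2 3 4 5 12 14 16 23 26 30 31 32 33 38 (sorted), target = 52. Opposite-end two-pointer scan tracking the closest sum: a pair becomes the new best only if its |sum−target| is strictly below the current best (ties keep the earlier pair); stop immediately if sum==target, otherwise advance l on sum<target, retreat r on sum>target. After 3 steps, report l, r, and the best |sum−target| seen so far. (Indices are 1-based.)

l=1 r=16: -9+38=29 d=23 *, l++
l=2 r=16: -4+38=34 d=18 *, l++
l=3 r=16: -2+38=36 d=16 *, l++

l=4, r=16, best |Δ|=16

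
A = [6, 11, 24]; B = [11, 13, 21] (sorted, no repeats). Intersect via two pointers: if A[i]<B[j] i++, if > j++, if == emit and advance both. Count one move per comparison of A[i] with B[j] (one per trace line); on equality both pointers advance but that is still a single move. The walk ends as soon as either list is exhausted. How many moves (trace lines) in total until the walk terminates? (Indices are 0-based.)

[i=0,j=0] 6<11 → i++
[i=1,j=0] 11==11 emit → i++,j++
[i=2,j=1] 24>13 → j++
[i=2,j=2] 24>21 → j++

4 moves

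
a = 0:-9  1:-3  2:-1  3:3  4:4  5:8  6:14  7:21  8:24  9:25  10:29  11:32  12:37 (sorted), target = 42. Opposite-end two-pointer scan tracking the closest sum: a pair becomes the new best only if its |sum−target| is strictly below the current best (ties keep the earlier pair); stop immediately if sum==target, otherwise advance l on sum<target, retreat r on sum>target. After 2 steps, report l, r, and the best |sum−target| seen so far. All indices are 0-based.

l=2, r=12, best |Δ|=8

[0,12] -9+37=28 d=14 * → l++
[1,12] -3+37=34 d=8 * → l++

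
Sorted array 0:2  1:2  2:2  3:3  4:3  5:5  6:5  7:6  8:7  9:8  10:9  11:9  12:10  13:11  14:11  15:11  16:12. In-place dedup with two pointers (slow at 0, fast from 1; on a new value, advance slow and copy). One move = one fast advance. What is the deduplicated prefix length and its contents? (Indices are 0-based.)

length 10; prefix = [2, 3, 5, 6, 7, 8, 9, 10, 11, 12]

slow=0 fast=1: a[fast]=2=a[slow] dup, fast++
slow=0 fast=2: a[fast]=2=a[slow] dup, fast++
slow=0 fast=3: a[fast]=3≠a[slow]=2 write a[1]=3, slow++,fast++
slow=1 fast=4: a[fast]=3=a[slow] dup, fast++
slow=1 fast=5: a[fast]=5≠a[slow]=3 write a[2]=5, slow++,fast++
slow=2 fast=6: a[fast]=5=a[slow] dup, fast++
slow=2 fast=7: a[fast]=6≠a[slow]=5 write a[3]=6, slow++,fast++
slow=3 fast=8: a[fast]=7≠a[slow]=6 write a[4]=7, slow++,fast++
slow=4 fast=9: a[fast]=8≠a[slow]=7 write a[5]=8, slow++,fast++
slow=5 fast=10: a[fast]=9≠a[slow]=8 write a[6]=9, slow++,fast++
slow=6 fast=11: a[fast]=9=a[slow] dup, fast++
slow=6 fast=12: a[fast]=10≠a[slow]=9 write a[7]=10, slow++,fast++
slow=7 fast=13: a[fast]=11≠a[slow]=10 write a[8]=11, slow++,fast++
slow=8 fast=14: a[fast]=11=a[slow] dup, fast++
slow=8 fast=15: a[fast]=11=a[slow] dup, fast++
slow=8 fast=16: a[fast]=12≠a[slow]=11 write a[9]=12, slow++,fast++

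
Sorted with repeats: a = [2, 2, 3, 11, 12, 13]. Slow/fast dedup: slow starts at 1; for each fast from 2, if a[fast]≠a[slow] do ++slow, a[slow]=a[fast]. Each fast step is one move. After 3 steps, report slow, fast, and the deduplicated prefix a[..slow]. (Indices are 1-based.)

slow=3, fast=5, prefix=[2, 3, 11]

slow=1 fast=2: a[fast]=2=a[slow] dup, fast++
slow=1 fast=3: a[fast]=3≠a[slow]=2 write a[2]=3, slow++,fast++
slow=2 fast=4: a[fast]=11≠a[slow]=3 write a[3]=11, slow++,fast++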